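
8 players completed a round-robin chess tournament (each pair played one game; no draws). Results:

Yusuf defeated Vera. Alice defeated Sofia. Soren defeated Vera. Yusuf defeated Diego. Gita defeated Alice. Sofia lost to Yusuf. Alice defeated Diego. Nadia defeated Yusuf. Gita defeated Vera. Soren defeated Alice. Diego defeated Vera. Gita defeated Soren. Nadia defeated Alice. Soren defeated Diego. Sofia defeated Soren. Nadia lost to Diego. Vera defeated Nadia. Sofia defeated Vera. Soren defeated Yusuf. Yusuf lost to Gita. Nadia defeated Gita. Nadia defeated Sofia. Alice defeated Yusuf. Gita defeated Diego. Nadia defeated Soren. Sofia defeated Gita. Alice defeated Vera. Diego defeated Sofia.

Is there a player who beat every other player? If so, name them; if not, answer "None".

Highest win total is Nadia with 5 (out of 7 possible).
Nadia lost to Diego, Vera, so no player went undefeated.

None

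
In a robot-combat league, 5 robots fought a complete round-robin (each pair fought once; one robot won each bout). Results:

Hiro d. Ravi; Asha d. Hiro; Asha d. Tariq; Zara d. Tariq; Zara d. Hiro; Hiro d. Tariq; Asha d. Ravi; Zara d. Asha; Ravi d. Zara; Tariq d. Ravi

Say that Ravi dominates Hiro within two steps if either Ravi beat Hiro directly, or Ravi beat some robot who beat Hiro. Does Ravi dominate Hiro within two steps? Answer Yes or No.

Ravi did not beat Hiro directly.
Ravi beat Zara. Of those, Zara beat Hiro.

Yes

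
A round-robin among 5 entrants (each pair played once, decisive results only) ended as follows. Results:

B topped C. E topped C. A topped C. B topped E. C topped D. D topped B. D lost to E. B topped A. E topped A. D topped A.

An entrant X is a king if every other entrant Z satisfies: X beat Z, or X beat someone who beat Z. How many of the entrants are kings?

A cannot reach B, E in two steps.
B reaches everyone (king).
C cannot reach E in two steps.
D reaches everyone (king).
E reaches everyone (king).
Kings: B, D, E — 3.

3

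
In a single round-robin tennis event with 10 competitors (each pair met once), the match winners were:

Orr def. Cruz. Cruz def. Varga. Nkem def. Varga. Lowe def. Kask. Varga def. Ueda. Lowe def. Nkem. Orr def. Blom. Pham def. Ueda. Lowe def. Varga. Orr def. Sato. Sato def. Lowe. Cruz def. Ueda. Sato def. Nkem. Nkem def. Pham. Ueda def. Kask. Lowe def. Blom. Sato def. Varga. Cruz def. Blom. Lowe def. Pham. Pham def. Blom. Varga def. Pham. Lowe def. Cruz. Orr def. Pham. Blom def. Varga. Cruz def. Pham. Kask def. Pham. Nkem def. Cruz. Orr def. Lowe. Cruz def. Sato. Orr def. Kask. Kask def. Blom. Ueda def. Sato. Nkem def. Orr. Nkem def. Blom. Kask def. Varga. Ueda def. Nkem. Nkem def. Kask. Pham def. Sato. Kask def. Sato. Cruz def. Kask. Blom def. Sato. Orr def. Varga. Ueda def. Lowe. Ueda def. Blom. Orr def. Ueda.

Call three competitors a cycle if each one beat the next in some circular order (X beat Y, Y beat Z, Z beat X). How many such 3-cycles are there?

Win totals: Sato 3, Varga 2, Cruz 6, Nkem 6, Lowe 6, Pham 3, Kask 4, Blom 2, Orr 8, Ueda 5.
A competitor with w wins dominates both others in C(w,2) triples; summing gives 3 + 1 + 15 + 15 + 15 + 3 + 6 + 1 + 28 + 10 = 97 transitive triples.
Total triples C(10,3) = 120, so cyclic triples = 120 − 97 = 23.

23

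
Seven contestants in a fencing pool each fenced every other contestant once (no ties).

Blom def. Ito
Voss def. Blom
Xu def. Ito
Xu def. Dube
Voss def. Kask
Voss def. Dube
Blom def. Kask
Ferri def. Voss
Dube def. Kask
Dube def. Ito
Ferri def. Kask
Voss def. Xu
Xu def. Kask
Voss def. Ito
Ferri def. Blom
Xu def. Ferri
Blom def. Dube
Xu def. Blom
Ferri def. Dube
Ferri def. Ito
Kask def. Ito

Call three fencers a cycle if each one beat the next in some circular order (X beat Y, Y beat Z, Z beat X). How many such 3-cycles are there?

Win totals: Xu 5, Ferri 5, Dube 2, Voss 5, Blom 3, Kask 1, Ito 0.
A fencer with w wins dominates both others in C(w,2) triples; summing gives 10 + 10 + 1 + 10 + 3 + 0 + 0 = 34 transitive triples.
Total triples C(7,3) = 35, so cyclic triples = 35 − 34 = 1.

1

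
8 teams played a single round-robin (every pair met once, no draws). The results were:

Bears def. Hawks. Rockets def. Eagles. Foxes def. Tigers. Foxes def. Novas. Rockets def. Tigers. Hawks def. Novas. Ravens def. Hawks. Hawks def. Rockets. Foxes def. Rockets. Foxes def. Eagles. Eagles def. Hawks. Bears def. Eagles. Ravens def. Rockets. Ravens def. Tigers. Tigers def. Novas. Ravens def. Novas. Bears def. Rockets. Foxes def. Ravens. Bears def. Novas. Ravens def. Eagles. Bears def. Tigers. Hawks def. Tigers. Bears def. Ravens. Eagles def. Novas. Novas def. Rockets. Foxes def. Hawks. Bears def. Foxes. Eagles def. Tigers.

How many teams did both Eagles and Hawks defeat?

2

Eagles beat: Tigers, Hawks, Novas.
Hawks beat: Tigers, Novas, Rockets.
Both beat: Tigers, Novas — 2.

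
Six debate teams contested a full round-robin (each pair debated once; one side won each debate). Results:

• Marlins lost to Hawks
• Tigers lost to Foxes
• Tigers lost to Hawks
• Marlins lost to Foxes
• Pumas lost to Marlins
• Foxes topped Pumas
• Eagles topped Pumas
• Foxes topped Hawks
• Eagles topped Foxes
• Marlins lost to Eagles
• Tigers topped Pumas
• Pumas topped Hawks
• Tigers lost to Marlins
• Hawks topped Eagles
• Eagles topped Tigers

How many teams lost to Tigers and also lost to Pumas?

0

Tigers beat: Pumas.
Pumas beat: Hawks.
No one was beaten by both.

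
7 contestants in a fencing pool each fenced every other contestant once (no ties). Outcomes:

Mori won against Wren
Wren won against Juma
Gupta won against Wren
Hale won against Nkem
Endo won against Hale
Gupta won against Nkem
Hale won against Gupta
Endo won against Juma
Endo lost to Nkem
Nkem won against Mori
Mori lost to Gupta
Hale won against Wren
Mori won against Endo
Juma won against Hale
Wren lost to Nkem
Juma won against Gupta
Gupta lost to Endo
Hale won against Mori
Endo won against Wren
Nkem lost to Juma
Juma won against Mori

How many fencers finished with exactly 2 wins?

Win totals: Endo 4, Mori 2, Juma 4, Nkem 3, Gupta 3, Wren 1, Hale 4.
Exactly 2: Mori — 1 fencer.

1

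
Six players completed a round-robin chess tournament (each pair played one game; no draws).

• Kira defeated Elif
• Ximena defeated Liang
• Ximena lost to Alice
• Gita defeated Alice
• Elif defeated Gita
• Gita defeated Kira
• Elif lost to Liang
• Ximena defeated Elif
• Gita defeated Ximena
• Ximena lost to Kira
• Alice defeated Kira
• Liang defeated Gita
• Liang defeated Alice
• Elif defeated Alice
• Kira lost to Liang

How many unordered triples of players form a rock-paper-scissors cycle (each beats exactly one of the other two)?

7

Of the C(6,3) = 20 triples, the cyclic ones are: {Alice, Liang, Ximena}; {Alice, Ximena, Elif}; {Alice, Kira, Elif}; {Liang, Ximena, Kira}; {Liang, Ximena, Gita}; {Ximena, Gita, Elif}; {Kira, Gita, Elif}.
That is 7.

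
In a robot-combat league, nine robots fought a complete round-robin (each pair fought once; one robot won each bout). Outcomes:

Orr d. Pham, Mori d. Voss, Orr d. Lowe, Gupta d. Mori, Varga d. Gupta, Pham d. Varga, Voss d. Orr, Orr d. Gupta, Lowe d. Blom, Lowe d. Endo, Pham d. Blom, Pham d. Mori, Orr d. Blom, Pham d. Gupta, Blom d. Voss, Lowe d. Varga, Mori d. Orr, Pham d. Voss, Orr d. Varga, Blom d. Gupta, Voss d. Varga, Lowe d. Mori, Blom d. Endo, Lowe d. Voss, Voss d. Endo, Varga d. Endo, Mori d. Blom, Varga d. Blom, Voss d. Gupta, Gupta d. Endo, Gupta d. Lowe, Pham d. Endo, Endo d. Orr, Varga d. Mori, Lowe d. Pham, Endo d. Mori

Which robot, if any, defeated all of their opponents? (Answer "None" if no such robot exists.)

None

Highest win total is Pham with 6 (out of 8 possible).
Pham lost to Orr, Lowe, so no robot went undefeated.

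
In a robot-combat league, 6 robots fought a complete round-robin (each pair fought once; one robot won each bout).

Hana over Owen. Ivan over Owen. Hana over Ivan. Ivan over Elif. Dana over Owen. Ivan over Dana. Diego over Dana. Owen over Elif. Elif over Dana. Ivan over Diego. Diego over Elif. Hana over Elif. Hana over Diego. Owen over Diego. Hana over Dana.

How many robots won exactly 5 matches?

Win totals: Owen 2, Ivan 4, Diego 2, Hana 5, Elif 1, Dana 1.
Exactly 5: Hana — 1 robot.

1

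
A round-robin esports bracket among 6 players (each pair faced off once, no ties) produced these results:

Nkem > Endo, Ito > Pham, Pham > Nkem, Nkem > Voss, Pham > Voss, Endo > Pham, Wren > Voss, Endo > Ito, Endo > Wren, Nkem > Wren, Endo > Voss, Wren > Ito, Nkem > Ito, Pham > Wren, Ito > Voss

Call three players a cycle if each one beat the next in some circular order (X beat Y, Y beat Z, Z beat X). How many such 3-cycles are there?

Win totals: Wren 2, Nkem 4, Ito 2, Voss 0, Endo 4, Pham 3.
A player with w wins dominates both others in C(w,2) triples; summing gives 1 + 6 + 1 + 0 + 6 + 3 = 17 transitive triples.
Total triples C(6,3) = 20, so cyclic triples = 20 − 17 = 3.

3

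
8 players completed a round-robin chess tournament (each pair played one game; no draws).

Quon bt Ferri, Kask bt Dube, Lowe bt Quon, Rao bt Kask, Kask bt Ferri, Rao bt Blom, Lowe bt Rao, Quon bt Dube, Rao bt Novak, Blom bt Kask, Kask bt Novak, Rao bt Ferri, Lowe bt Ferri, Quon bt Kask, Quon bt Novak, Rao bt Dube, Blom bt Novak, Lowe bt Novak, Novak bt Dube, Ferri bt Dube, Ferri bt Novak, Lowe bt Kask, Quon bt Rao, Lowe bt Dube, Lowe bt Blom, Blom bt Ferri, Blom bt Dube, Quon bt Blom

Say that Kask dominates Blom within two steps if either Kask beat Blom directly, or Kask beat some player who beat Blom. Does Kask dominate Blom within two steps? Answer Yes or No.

No

Kask did not beat Blom directly.
Kask beat Ferri, Dube, Novak, but each of them lost to Blom. No two-step path.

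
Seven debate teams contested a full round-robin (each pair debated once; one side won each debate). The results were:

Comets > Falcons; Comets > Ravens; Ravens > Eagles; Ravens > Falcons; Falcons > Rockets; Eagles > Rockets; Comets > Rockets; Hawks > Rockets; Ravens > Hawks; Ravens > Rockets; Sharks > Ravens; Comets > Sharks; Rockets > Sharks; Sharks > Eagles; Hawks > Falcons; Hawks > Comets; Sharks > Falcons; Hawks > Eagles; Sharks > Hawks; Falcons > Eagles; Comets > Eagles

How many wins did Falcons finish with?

2

Falcons' results: beat Eagles, Rockets; lost to Sharks, Comets, Hawks, Ravens.
That is 2 wins.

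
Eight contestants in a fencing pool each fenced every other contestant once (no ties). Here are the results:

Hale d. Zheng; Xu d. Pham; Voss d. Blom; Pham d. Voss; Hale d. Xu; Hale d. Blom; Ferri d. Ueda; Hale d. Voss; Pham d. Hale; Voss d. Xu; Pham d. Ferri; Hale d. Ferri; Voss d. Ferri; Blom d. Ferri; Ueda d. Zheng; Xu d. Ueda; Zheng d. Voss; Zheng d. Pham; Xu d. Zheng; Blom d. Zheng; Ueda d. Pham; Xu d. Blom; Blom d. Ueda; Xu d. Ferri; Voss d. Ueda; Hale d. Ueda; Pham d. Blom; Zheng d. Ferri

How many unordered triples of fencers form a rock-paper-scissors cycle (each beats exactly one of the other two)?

Win totals: Zheng 3, Blom 3, Ferri 1, Pham 4, Ueda 2, Voss 4, Xu 5, Hale 6.
A fencer with w wins dominates both others in C(w,2) triples; summing gives 3 + 3 + 0 + 6 + 1 + 6 + 10 + 15 = 44 transitive triples.
Total triples C(8,3) = 56, so cyclic triples = 56 − 44 = 12.

12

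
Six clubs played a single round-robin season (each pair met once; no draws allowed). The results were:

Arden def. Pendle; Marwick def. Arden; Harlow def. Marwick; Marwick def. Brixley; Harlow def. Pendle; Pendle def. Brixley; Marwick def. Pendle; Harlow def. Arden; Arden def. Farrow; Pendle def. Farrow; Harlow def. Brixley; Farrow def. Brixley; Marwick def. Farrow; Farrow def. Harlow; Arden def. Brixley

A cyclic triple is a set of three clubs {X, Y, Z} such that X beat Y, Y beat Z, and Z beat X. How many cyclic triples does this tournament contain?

3

Win totals: Harlow 4, Brixley 0, Pendle 2, Farrow 2, Arden 3, Marwick 4.
A club with w wins dominates both others in C(w,2) triples; summing gives 6 + 0 + 1 + 1 + 3 + 6 = 17 transitive triples.
Total triples C(6,3) = 20, so cyclic triples = 20 − 17 = 3.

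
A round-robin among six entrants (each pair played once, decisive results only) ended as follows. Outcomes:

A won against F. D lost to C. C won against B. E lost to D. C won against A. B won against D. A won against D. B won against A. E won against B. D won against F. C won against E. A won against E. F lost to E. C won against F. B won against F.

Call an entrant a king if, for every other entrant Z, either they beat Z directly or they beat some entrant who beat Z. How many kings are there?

1

A cannot reach C in two steps.
B cannot reach C in two steps.
C reaches everyone (king).
D cannot reach A, C in two steps.
E cannot reach C in two steps.
F cannot reach A, B, C, D, E in two steps.
Kings: C — 1.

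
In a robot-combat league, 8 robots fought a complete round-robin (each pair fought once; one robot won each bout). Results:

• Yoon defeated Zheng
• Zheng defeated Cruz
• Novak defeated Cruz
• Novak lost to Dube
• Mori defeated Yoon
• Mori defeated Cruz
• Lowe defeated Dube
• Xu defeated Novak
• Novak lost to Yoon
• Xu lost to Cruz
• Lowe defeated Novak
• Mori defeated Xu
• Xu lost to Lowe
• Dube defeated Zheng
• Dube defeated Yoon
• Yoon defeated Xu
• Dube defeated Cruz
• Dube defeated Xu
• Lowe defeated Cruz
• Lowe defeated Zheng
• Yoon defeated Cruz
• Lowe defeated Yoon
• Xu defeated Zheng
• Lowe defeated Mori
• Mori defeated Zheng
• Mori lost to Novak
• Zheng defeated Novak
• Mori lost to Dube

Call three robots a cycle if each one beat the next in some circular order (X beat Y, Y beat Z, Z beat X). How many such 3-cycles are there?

Win totals: Yoon 4, Lowe 7, Dube 6, Zheng 2, Novak 2, Cruz 1, Mori 4, Xu 2.
A robot with w wins dominates both others in C(w,2) triples; summing gives 6 + 21 + 15 + 1 + 1 + 0 + 6 + 1 = 51 transitive triples.
Total triples C(8,3) = 56, so cyclic triples = 56 − 51 = 5.

5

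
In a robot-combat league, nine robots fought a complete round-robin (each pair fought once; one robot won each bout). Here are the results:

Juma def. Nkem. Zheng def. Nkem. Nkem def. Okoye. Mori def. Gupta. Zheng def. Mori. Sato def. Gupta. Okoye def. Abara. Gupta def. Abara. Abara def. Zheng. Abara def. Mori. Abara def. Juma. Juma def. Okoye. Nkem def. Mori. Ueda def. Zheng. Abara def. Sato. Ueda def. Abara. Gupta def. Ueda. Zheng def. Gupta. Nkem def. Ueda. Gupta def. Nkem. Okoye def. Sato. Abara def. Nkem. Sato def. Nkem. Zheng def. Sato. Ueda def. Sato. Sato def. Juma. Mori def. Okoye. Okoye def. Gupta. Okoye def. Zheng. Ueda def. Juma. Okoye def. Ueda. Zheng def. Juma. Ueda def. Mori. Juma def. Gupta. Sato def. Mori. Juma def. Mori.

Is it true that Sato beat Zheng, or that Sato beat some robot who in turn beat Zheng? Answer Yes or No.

Sato did not beat Zheng directly.
Sato beat Gupta, Juma, Mori, Nkem, but each of them lost to Zheng. No two-step path.

No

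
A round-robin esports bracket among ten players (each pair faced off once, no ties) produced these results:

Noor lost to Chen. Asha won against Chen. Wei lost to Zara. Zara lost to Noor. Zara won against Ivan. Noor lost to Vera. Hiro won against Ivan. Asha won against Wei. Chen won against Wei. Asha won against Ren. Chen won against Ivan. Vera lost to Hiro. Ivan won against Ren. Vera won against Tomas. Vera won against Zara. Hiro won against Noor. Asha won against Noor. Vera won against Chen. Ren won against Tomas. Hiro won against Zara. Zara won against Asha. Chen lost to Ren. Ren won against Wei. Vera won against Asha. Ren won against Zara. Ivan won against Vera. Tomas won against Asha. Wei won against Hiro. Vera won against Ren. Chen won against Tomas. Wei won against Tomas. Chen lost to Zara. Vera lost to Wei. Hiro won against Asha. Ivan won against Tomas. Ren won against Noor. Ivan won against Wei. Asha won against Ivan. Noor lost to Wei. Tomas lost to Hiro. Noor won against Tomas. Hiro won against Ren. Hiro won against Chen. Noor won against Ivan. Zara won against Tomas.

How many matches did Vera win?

Vera's results: beat Tomas, Asha, Chen, Noor, Zara, Ren; lost to Wei, Hiro, Ivan.
That is 6 wins.

6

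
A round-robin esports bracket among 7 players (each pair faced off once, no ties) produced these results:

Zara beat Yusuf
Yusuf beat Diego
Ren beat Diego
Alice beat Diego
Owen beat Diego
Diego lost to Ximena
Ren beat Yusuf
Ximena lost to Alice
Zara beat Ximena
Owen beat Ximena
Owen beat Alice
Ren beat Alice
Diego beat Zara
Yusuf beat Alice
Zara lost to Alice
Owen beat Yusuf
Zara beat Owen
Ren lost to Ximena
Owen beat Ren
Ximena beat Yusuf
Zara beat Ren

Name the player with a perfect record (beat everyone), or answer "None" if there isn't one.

None

Highest win total is Owen with 5 (out of 6 possible).
Owen lost to Zara, so no player went undefeated.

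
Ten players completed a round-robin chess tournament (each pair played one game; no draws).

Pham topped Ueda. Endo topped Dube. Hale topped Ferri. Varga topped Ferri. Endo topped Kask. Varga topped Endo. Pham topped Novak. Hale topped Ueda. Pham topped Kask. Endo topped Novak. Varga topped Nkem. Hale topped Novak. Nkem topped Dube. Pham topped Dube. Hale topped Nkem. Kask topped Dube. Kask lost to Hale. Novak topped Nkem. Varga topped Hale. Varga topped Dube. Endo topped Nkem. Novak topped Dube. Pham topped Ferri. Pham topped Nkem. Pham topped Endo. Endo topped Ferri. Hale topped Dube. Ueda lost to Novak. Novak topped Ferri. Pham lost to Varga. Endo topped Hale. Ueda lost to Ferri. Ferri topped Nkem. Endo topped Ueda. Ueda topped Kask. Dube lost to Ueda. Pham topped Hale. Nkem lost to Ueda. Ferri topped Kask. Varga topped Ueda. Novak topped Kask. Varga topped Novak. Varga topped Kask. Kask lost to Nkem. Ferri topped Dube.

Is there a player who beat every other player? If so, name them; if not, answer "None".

Varga

Varga has 9 wins out of 9 opponents — a perfect record.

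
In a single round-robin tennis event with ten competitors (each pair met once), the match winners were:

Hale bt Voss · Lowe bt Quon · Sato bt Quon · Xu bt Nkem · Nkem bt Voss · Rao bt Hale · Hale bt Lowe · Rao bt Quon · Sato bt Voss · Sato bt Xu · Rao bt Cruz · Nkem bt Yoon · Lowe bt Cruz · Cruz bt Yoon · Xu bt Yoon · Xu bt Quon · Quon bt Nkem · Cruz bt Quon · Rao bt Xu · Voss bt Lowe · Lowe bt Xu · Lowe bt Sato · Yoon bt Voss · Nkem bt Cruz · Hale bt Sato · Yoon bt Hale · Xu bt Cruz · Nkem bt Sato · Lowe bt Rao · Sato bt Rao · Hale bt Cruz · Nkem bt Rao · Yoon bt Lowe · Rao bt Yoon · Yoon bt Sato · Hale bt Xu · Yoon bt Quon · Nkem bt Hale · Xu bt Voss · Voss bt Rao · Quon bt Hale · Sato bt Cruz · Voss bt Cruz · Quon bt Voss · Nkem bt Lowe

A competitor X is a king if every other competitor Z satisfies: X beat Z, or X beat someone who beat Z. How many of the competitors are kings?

8

Xu reaches everyone (king).
Lowe reaches everyone (king).
Sato reaches everyone (king).
Yoon reaches everyone (king).
Nkem reaches everyone (king).
Voss cannot reach Nkem in two steps.
Quon reaches everyone (king).
Hale reaches everyone (king).
Cruz cannot reach Xu, Rao in two steps.
Rao reaches everyone (king).
Kings: Xu, Lowe, Sato, Yoon, Nkem, Quon, Hale, Rao — 8.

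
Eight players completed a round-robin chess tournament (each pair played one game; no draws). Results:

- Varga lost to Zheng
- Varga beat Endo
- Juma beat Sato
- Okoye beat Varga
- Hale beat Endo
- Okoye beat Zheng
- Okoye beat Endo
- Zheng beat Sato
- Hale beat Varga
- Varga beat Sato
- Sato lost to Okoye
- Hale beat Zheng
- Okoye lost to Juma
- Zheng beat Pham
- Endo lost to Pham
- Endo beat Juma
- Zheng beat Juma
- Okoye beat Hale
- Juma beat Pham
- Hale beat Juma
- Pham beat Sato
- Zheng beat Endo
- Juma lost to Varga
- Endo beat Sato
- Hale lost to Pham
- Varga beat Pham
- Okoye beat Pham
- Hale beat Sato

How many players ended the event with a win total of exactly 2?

Win totals: Pham 3, Zheng 5, Hale 5, Sato 0, Endo 2, Juma 3, Okoye 6, Varga 4.
Exactly 2: Endo — 1 player.

1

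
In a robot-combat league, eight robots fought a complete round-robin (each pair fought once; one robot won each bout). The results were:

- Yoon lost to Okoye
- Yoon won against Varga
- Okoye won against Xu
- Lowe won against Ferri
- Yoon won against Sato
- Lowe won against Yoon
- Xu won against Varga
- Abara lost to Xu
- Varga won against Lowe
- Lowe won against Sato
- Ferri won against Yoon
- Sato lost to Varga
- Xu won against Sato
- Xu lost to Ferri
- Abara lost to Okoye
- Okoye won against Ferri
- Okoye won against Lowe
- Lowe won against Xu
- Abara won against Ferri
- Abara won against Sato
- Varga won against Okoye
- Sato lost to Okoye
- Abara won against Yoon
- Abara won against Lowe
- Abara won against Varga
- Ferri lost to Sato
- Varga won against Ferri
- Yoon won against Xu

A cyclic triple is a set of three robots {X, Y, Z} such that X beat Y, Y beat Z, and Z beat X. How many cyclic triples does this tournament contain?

Win totals: Abara 5, Sato 1, Varga 4, Yoon 3, Lowe 4, Okoye 6, Xu 3, Ferri 2.
A robot with w wins dominates both others in C(w,2) triples; summing gives 10 + 0 + 6 + 3 + 6 + 15 + 3 + 1 = 44 transitive triples.
Total triples C(8,3) = 56, so cyclic triples = 56 − 44 = 12.

12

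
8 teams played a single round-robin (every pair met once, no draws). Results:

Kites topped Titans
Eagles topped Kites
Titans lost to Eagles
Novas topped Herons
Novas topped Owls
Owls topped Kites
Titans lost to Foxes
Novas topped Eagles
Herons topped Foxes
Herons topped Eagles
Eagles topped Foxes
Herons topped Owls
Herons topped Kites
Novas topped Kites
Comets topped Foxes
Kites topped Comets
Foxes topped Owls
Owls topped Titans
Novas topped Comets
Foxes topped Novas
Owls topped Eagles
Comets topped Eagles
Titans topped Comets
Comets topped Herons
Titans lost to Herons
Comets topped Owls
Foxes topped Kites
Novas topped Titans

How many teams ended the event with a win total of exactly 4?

2

Win totals: Titans 1, Owls 3, Comets 4, Herons 5, Eagles 3, Foxes 4, Novas 6, Kites 2.
Exactly 4: Comets, Foxes — 2 teams.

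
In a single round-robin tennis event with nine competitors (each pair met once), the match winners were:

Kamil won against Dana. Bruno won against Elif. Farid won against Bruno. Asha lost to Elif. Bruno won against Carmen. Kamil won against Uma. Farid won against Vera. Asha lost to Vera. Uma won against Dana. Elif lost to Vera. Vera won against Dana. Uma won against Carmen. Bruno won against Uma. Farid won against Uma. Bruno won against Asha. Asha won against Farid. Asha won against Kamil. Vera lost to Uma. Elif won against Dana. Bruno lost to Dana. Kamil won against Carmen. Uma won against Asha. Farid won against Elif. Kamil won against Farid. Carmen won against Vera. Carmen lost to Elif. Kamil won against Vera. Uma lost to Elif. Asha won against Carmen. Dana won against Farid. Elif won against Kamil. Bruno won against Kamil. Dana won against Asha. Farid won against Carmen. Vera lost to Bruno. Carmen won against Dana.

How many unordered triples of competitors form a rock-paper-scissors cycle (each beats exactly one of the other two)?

23

Win totals: Dana 3, Kamil 5, Vera 3, Bruno 6, Elif 5, Asha 3, Carmen 2, Uma 4, Farid 5.
A competitor with w wins dominates both others in C(w,2) triples; summing gives 3 + 10 + 3 + 15 + 10 + 3 + 1 + 6 + 10 = 61 transitive triples.
Total triples C(9,3) = 84, so cyclic triples = 84 − 61 = 23.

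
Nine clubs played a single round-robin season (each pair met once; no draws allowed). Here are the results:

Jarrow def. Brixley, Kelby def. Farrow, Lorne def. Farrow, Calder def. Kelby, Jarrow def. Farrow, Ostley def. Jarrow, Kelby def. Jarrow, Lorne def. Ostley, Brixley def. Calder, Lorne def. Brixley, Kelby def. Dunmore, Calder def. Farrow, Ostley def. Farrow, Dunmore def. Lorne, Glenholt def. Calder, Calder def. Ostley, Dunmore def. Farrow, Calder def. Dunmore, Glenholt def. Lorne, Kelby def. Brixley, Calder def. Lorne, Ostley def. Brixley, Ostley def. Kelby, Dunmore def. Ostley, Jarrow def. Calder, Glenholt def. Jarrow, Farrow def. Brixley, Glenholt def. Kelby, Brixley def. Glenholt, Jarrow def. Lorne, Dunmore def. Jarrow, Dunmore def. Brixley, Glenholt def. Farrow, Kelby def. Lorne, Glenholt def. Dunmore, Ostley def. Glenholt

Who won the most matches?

Win totals: Glenholt 6, Calder 5, Brixley 2, Lorne 3, Dunmore 5, Jarrow 4, Kelby 5, Ostley 5, Farrow 1.
Glenholt leads with 6 wins (next highest: 5).

Glenholt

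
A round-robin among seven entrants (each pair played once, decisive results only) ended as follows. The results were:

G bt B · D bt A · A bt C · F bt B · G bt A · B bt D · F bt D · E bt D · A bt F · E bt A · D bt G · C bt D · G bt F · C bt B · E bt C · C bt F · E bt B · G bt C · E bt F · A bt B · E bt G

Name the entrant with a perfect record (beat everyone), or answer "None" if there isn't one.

E has 6 wins out of 6 opponents — a perfect record.

E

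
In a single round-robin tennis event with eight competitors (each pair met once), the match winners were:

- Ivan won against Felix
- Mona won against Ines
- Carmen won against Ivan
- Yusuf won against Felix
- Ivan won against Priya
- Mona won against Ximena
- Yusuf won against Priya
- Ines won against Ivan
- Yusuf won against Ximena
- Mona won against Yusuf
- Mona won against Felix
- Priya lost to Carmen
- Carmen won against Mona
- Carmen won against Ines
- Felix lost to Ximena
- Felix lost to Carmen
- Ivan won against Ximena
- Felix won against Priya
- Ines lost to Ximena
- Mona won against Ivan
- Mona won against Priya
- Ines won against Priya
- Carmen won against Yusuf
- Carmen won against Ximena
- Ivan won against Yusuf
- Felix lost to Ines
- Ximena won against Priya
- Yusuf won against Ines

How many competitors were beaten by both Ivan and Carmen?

4

Ivan beat: Yusuf, Priya, Felix, Ximena.
Carmen beat: Yusuf, Priya, Felix, Ines, Mona, Ximena, Ivan.
Both beat: Yusuf, Priya, Felix, Ximena — 4.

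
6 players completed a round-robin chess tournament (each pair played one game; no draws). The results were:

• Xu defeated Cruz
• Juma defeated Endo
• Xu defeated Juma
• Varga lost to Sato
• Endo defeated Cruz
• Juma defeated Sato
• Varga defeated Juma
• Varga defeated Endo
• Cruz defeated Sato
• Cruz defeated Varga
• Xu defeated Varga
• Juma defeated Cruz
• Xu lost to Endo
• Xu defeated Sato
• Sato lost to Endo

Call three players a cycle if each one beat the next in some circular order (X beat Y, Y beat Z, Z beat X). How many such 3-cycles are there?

Of the C(6,3) = 20 triples, the cyclic ones are: {Endo, Varga, Sato}; {Endo, Varga, Xu}; {Endo, Varga, Cruz}; {Endo, Xu, Juma}; {Varga, Sato, Juma}; {Varga, Juma, Cruz}.
That is 6.

6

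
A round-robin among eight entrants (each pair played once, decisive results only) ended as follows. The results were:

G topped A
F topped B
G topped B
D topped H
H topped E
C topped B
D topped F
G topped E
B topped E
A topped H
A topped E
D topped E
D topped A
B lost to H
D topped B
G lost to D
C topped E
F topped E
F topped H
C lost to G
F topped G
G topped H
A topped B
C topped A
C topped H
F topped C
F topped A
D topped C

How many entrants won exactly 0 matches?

1

Win totals: A 3, B 1, C 4, D 7, E 0, F 6, G 5, H 2.
Exactly 0: E — 1 entrant.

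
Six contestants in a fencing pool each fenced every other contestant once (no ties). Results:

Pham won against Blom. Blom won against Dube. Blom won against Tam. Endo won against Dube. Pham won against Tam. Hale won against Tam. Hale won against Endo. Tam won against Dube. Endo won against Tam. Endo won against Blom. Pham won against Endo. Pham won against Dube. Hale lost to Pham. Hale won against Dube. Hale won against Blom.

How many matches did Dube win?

Dube's results: beat no one; lost to Hale, Blom, Pham, Endo, Tam.
That is 0 wins.

0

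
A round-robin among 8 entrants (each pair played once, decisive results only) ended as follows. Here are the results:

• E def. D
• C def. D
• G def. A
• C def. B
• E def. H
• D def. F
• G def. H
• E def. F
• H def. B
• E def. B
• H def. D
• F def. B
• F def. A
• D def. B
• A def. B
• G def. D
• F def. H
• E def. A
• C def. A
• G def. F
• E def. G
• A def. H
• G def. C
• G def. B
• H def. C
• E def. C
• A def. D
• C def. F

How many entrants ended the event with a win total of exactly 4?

Win totals: A 3, B 0, C 4, D 2, E 7, F 3, G 6, H 3.
Exactly 4: C — 1 entrant.

1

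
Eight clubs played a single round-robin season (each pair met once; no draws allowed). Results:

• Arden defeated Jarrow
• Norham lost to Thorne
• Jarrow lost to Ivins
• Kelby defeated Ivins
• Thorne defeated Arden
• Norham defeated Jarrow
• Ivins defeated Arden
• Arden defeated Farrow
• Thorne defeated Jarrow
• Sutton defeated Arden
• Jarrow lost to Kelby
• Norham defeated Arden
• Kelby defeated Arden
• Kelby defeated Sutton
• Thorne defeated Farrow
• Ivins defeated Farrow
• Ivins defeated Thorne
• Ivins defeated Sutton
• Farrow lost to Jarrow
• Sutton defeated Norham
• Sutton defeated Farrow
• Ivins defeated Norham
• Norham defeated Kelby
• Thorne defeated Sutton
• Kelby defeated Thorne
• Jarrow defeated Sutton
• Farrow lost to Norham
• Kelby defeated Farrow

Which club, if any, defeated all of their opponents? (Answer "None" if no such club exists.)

Highest win total is Kelby with 6 (out of 7 possible).
Kelby lost to Norham, so no club went undefeated.

None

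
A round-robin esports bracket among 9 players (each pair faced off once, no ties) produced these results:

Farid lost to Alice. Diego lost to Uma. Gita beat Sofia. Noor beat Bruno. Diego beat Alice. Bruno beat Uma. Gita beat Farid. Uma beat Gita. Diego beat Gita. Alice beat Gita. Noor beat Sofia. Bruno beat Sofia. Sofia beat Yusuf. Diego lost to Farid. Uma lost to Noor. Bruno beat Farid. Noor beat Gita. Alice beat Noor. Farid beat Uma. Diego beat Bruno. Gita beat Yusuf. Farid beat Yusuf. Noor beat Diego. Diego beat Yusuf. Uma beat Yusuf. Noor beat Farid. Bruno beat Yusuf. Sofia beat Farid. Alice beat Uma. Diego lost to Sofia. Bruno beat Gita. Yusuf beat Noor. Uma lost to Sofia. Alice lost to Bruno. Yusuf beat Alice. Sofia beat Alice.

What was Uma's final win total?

3

Uma's results: beat Yusuf, Diego, Gita; lost to Sofia, Alice, Bruno, Noor, Farid.
That is 3 wins.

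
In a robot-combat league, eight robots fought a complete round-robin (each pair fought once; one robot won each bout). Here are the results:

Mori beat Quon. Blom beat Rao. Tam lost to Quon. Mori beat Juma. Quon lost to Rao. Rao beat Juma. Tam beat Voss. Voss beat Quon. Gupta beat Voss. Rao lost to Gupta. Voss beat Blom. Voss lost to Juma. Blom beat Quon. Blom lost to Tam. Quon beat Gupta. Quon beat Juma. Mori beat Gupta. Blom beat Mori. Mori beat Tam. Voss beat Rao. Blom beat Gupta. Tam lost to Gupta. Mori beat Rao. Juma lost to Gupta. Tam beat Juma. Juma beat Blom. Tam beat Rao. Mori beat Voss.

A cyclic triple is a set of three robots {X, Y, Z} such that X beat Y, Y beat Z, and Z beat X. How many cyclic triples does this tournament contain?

15

Win totals: Tam 4, Rao 2, Mori 6, Quon 3, Gupta 4, Blom 4, Juma 2, Voss 3.
A robot with w wins dominates both others in C(w,2) triples; summing gives 6 + 1 + 15 + 3 + 6 + 6 + 1 + 3 = 41 transitive triples.
Total triples C(8,3) = 56, so cyclic triples = 56 − 41 = 15.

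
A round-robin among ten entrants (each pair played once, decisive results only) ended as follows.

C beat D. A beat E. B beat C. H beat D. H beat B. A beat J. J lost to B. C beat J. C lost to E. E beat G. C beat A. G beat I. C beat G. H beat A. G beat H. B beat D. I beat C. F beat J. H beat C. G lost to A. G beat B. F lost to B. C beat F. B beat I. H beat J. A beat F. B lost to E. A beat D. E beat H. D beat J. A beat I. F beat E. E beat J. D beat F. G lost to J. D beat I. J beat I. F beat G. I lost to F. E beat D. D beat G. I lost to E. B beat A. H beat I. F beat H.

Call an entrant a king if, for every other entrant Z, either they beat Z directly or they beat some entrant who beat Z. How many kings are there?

A reaches everyone (king).
B reaches everyone (king).
C reaches everyone (king).
D cannot reach A in two steps.
E reaches everyone (king).
F reaches everyone (king).
G cannot reach E in two steps.
H reaches everyone (king).
I cannot reach B, E, H in two steps.
J cannot reach A, D, E, F in two steps.
Kings: A, B, C, E, F, H — 6.

6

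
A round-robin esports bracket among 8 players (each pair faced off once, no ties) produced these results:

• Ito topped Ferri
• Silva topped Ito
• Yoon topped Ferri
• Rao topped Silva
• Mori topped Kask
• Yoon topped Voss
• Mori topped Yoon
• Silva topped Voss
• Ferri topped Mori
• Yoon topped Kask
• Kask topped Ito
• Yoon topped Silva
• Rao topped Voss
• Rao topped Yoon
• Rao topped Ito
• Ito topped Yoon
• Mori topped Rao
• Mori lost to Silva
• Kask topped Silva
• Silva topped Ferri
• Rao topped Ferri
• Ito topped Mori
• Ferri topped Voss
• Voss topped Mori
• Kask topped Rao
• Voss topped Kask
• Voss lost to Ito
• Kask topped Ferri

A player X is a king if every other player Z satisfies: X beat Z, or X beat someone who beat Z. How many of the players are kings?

Voss reaches everyone (king).
Mori reaches everyone (king).
Ferri cannot reach Ito, Silva in two steps.
Rao reaches everyone (king).
Ito reaches everyone (king).
Silva reaches everyone (king).
Kask reaches everyone (king).
Yoon reaches everyone (king).
Kings: Voss, Mori, Rao, Ito, Silva, Kask, Yoon — 7.

7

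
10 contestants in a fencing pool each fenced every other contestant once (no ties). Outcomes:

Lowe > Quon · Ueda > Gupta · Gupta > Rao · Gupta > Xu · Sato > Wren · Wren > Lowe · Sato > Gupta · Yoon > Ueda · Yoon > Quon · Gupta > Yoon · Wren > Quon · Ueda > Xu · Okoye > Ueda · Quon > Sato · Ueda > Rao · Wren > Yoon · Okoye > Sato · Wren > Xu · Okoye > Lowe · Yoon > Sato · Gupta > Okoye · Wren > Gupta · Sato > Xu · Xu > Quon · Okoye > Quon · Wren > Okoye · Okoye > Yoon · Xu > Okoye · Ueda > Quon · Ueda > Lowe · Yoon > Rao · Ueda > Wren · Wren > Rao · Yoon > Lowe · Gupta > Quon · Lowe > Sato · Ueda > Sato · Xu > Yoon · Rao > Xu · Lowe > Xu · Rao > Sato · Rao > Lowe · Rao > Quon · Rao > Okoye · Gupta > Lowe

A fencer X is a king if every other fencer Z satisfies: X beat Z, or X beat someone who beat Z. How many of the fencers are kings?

Okoye reaches everyone (king).
Quon cannot reach Okoye, Ueda, Rao, Lowe, Yoon in two steps.
Sato cannot reach Ueda in two steps.
Ueda reaches everyone (king).
Xu cannot reach Wren, Gupta in two steps.
Wren reaches everyone (king).
Rao reaches everyone (king).
Gupta cannot reach Wren in two steps.
Lowe cannot reach Ueda, Rao in two steps.
Yoon reaches everyone (king).
Kings: Okoye, Ueda, Wren, Rao, Yoon — 5.

5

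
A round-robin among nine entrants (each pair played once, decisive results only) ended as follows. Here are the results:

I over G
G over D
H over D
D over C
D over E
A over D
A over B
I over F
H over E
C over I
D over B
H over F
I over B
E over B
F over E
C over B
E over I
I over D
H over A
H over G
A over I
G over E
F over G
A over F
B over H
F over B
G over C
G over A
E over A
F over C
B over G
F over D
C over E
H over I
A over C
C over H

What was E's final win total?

E's results: beat A, B, I; lost to C, D, F, G, H.
That is 3 wins.

3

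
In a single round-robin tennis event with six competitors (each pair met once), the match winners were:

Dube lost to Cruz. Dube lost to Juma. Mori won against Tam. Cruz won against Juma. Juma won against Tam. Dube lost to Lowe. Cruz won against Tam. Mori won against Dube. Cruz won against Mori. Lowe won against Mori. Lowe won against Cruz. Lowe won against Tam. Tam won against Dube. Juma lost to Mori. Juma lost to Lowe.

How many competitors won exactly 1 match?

1

Win totals: Juma 2, Dube 0, Tam 1, Lowe 5, Cruz 4, Mori 3.
Exactly 1: Tam — 1 competitor.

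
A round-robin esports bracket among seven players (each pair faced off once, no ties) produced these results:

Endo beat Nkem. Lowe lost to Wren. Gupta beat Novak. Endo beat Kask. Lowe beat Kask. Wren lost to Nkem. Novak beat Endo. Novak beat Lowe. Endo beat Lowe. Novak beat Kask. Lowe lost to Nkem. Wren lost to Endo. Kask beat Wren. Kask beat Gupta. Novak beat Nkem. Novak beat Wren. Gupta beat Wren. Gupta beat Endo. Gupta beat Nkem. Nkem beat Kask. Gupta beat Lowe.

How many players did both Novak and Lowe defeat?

Novak beat: Kask, Nkem, Endo, Wren, Lowe.
Lowe beat: Kask.
Both beat: Kask — 1.

1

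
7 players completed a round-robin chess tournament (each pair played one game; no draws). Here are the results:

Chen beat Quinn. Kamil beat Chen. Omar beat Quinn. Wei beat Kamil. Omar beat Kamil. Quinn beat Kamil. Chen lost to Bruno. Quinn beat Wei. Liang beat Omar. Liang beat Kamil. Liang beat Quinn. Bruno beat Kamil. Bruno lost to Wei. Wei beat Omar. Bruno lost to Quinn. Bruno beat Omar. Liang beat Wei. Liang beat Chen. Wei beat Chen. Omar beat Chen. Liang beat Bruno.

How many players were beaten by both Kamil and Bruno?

Kamil beat: Chen.
Bruno beat: Kamil, Omar, Chen.
Both beat: Chen — 1.

1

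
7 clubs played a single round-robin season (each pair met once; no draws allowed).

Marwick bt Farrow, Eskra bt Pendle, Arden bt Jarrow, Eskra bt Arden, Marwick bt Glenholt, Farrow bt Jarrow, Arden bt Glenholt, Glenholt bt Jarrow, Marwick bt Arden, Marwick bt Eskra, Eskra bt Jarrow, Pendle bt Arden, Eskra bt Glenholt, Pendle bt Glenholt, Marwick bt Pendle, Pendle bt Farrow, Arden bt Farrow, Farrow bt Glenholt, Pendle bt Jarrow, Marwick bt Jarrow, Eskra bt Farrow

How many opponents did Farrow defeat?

Farrow's results: beat Glenholt, Jarrow; lost to Marwick, Eskra, Arden, Pendle.
That is 2 wins.

2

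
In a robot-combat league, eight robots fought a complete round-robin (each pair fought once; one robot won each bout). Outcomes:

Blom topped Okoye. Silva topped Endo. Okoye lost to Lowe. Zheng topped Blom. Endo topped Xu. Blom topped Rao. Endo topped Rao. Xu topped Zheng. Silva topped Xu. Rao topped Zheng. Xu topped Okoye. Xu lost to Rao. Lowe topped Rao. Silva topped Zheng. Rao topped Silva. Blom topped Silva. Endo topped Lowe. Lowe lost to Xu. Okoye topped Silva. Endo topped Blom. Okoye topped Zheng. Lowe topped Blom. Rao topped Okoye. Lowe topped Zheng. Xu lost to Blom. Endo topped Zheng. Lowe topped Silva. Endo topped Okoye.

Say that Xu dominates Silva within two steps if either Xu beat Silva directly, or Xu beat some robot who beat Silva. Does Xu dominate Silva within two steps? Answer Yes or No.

Xu did not beat Silva directly.
Xu beat Zheng, Lowe, Okoye. Of those, Lowe beat Silva.

Yes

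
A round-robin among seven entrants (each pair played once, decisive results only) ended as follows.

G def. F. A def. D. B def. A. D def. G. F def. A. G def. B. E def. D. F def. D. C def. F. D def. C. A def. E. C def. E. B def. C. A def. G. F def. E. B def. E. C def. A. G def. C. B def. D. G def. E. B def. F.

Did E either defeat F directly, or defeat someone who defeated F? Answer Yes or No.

No

E did not beat F directly.
E beat D, but each of them lost to F. No two-step path.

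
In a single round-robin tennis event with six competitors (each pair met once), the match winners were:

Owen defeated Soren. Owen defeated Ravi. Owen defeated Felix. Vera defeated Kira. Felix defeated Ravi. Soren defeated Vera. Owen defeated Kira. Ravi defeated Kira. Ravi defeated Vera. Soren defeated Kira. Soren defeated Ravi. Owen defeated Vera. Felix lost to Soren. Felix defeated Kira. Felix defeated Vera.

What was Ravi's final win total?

2

Ravi's results: beat Vera, Kira; lost to Felix, Soren, Owen.
That is 2 wins.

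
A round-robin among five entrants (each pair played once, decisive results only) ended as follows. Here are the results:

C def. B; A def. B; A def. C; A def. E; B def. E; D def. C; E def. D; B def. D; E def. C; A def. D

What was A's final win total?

A's results: beat B, C, D, E; lost to no one.
That is 4 wins.

4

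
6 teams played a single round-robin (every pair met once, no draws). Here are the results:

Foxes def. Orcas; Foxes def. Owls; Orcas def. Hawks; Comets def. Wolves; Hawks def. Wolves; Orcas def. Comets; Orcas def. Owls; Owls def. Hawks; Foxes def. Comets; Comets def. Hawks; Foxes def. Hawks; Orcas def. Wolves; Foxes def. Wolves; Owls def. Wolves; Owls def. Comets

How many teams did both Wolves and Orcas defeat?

0

Wolves beat: no one.
Orcas beat: Wolves, Hawks, Comets, Owls.
No one was beaten by both.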